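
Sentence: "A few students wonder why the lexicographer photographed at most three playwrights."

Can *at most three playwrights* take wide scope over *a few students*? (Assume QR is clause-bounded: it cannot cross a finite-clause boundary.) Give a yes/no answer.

Structurally, *at most three playwrights* is inside the embedded question *why the lexicographer photographed at most three playwrights*.
An indirect question is a wh-island; the filled [Spec,CP] blocks QR across the CP edge.
The inverse ordering *at most three playwrights* > *a few students* is therefore underivable.

No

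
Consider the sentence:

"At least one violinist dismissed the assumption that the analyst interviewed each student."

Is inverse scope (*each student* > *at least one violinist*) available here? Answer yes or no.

No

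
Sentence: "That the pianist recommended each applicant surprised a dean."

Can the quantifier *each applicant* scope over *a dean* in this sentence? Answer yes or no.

No

Structurally, *each applicant* is inside the sentential subject *that the pianist recommended each applicant*.
Sentential subjects are islands: a quantifier inside the subject clause cannot raise over the matrix predicate.
*each applicant* > *a dean* would require crossing that boundary, which is illicit.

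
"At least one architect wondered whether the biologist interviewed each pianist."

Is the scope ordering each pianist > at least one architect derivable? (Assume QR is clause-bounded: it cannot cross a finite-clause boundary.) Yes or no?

*each pianist* is embedded in the embedded question *whether the biologist interviewed each pianist*.
An indirect question is a wh-island; the filled [Spec,CP] blocks QR across the CP edge.
The inverse ordering *each pianist* > *at least one architect* is therefore underivable.
(Only the surface reading survives: one fixed architect with respect to all the relevant pianists.)

No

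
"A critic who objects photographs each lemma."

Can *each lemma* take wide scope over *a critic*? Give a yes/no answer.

The relative clause *who objects* modifies *a critic*, but *each lemma* is not inside that relative clause — it is an argument of the matrix verb.
With no island boundary between them, the object can take inverse scope over the subject via ordinary QR within the clause.

Yes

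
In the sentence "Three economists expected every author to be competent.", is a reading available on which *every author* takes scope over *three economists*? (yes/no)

Yes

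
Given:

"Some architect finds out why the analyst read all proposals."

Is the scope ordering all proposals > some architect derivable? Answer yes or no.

The target quantifier *all proposals* is part of the embedded question *why the analyst read all proposals*.
An indirect question is a wh-island; the filled [Spec,CP] blocks QR across the CP edge.
The inverse ordering *all proposals* > *some architect* is therefore underivable.

No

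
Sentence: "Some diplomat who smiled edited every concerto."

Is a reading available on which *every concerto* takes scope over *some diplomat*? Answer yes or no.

Yes

The RC *who smiled* is an island, but *every concerto* is not inside it — it is the matrix object, a clausemate of *some diplomat*.
No island intervenes, so both surface and inverse scope are derivable.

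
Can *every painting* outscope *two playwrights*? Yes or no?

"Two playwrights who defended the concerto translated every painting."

The relative clause *who defended the concerto* modifies *two playwrights*, but *every painting* is not inside that relative clause — it is an argument of the matrix verb.
No island intervenes, so both surface and inverse scope are derivable.

Yes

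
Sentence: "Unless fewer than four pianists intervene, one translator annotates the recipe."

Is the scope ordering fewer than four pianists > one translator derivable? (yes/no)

No

The DP *fewer than four pianists* is contained in the adjunct clause *unless fewer than four pianists intervene*.
The adjunct-island constraint bars QR out of an adverbial clause.
*fewer than four pianists* is confined to the island and cannot take scope over *one translator*.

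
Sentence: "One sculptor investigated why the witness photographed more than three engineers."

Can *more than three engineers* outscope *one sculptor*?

The DP *more than three engineers* is contained in the embedded question *why the witness photographed more than three engineers*.
The wh-island constraint blocks QR out of an embedded interrogative.
Hence only narrow scope for *more than three engineers* (under *one sculptor*) survives.
(Only the surface reading survives: one fixed sculptor with respect to all the relevant engineers.)

No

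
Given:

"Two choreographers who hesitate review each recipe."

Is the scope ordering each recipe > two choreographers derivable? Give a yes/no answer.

The RC *who hesitate* is an island, but *each recipe* is not inside it — it is the matrix object, a clausemate of *two choreographers*.
Since no island is crossed, the inverse ordering is licensed alongside surface scope.

Yes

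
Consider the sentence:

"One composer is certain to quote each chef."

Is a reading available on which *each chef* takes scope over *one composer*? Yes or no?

Yes

*each chef* is the object of the infinitival complement of a raising predicate; raising infinitives are transparent for QR, so the two DPs are in effect clausemates.
Ordinary QR to a clause-peripheral position gives the wide-scope LF for the lower DP.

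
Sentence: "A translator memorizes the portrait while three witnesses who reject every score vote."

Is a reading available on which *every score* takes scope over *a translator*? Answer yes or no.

*every score* occurs within the relative clause *who reject every score*, which is itself inside the adjunct *while three witnesses who reject every score vote*.
Nested islands: the RC island is itself inside an adjunct island, so wide scope is doubly excluded.
Hence only narrow scope for *every score* (under *a translator*) survives.
(Only the surface reading survives: one fixed translator with respect to all the relevant scores.)

No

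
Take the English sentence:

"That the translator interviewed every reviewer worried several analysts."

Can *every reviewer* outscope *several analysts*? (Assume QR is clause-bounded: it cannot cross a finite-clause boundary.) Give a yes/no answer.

No

*every reviewer* is embedded in the sentential subject *that the translator interviewed every reviewer*.
Sentential subjects are islands: a quantifier inside the subject clause cannot raise over the matrix predicate.
There is no licit LF on which *every reviewer* c-commands *several analysts*.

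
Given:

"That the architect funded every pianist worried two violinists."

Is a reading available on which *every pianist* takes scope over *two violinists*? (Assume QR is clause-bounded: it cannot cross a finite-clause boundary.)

No

*every pianist* sits inside the sentential subject *that the architect funded every pianist*.
Subjects — clausal subjects included — are islands for extraction, and QR is no exception.
So the wide-scope reading for *every pianist* is blocked.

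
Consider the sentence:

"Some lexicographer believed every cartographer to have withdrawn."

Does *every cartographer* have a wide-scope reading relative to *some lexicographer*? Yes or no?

Yes

ECM infinitives lack a CP barrier, so *every cartographer* can QR over the matrix subject *some lexicographer*.
Since no island is crossed, the inverse ordering is licensed alongside surface scope.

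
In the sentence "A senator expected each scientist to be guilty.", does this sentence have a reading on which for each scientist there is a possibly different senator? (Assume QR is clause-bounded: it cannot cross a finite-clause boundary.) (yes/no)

The described interpretation is the *each scientist* > *a senator* scoping.
*each scientist* is the subject of an ECM infinitive — the infinitival complement of an ECM verb is not a scope island, so *each scientist* can raise into the matrix clause.
Clause-internal QR can adjoin the lower DP above the subject, yielding the inverse reading.

Yes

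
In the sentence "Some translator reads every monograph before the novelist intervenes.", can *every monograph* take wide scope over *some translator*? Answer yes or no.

Although there is an adjunct clause, *every monograph* is in the main clause, not inside the adjunct.
QR within a single clause is free, so the lower quantifier may take scope over the higher one.

Yes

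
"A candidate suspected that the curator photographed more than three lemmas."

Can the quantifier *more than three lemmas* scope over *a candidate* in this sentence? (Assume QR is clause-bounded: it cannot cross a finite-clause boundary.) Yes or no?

The target quantifier *more than three lemmas* is part of the finite complement clause *that the curator photographed more than three lemmas*.
Given the clause-boundedness assumption, QR cannot cross the finite CP into the matrix.
So the wide-scope reading for *more than three lemmas* is blocked.

No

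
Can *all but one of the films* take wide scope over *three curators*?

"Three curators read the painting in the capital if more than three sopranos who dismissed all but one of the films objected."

No

*all but one of the films* occurs within the relative clause *who dismissed all but one of the films*, which is itself inside the adjunct *if more than three sopranos who dismissed all but one of the films objected*.
Even if one barrier were somehow void, the other would still block QR.
*all but one of the films* is confined to the island and cannot take scope over *three curators*.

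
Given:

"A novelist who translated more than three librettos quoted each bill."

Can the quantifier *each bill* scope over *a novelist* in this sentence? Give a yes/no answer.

Yes

*each bill* is a matrix argument; only *a novelist* is modified by the relative clause *who translated more than three librettos*, so the RC island is irrelevant to the target quantifier.
No island intervenes, so both surface and inverse scope are derivable.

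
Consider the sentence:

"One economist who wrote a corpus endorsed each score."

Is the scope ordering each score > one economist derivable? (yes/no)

Yes

*each score* sits in the matrix clause, not in the relative clause on *one economist*.
QR within a single clause is free, so the lower quantifier may take scope over the higher one.
So *each score* > *one economist* is among the available readings.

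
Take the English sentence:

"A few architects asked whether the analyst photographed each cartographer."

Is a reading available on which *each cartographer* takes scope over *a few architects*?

No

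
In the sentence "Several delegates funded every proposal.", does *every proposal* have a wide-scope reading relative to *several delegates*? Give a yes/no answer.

*every proposal* is the matrix object and *several delegates* the matrix subject; the two are clausemates.
Clause-internal QR can adjoin the lower DP above the subject, yielding the inverse reading.

Yes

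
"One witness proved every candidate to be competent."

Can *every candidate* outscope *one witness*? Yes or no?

Yes

*every candidate* is the subject of an ECM infinitive — the infinitival complement of an ECM verb is not a scope island, so *every candidate* can raise into the matrix clause.
Ordinary QR to a clause-peripheral position gives the wide-scope LF for the lower DP.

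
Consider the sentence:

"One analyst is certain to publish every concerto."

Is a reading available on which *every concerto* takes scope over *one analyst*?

Yes

*every concerto* is the object of the infinitival complement of a raising predicate; raising infinitives are transparent for QR, so the two DPs are in effect clausemates.
With no island boundary between them, the object can take inverse scope over the subject via ordinary QR within the clause.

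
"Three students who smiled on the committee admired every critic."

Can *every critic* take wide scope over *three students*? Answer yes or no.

Yes

The relative clause *who smiled on the committee* modifies *three students*, but *every critic* is not inside that relative clause — it is an argument of the matrix verb.
QR within a single clause is free, so the lower quantifier may take scope over the higher one.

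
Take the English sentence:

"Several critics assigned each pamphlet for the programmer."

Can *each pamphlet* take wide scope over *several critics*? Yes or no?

*several critics* and *each pamphlet* are co-arguments of the matrix verb, with nothing but a clause-internal boundary between them.
With no island boundary between them, the object can take inverse scope over the subject via ordinary QR within the clause.
The sentence is scopally ambiguous between *several critics* > *each pamphlet* and *each pamphlet* > *several critics*.

Yes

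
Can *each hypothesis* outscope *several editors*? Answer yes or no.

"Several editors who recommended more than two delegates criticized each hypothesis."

*each hypothesis* is a matrix argument; only *several editors* is modified by the relative clause *who recommended more than two delegates*, so the RC island is irrelevant to the target quantifier.
Clause-internal QR can adjoin the lower DP above the subject, yielding the inverse reading.

Yes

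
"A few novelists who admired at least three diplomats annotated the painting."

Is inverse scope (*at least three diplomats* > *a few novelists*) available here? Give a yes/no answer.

No

*at least three diplomats* occurs within the relative clause *who admired at least three diplomats*.
Relative clauses block scope extraction: QR cannot target a position outside the modified NP.
So the wide-scope reading for *at least three diplomats* is blocked.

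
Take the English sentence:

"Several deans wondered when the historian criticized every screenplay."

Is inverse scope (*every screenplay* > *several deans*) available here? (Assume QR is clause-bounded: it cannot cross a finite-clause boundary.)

No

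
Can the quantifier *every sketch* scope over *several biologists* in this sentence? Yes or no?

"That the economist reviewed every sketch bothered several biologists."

The target quantifier *every sketch* is part of the sentential subject *that the economist reviewed every sketch*.
The subject-island constraint blocks QR out of a clausal subject.
So the wide-scope reading for *every sketch* is blocked.

No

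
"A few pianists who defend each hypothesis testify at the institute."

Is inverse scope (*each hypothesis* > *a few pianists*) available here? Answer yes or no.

No

Structurally, *each hypothesis* is inside the relative clause *who defend each hypothesis*.
The relative clause forms an island for QR, so the quantifier is confined to the head noun's restrictor.
There is no licit LF on which *each hypothesis* c-commands *a few pianists*.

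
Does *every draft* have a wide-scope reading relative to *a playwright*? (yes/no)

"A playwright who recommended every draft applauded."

Structurally, *every draft* is inside the relative clause *who recommended every draft*.
Relative clauses are scope islands: a quantifier cannot QR out of a relative clause to take scope in the matrix clause.
*every draft* is confined to the island and cannot take scope over *a playwright*.
(Only the surface reading survives: one fixed playwright with respect to all the relevant drafts.)

No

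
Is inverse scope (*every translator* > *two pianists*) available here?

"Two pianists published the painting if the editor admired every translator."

No

*every translator* is embedded in the adjunct clause *if the editor admired every translator*.
The adjunct-island constraint bars QR out of an adverbial clause.
So *every translator* cannot raise high enough to outscope *two pianists*; only the surface ordering *two pianists* > *every translator* is available.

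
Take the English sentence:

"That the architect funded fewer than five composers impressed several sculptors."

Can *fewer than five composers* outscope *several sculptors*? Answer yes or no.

No

The target quantifier *fewer than five composers* is part of the sentential subject *that the architect funded fewer than five composers*.
The subject-island constraint blocks QR out of a clausal subject.
*fewer than five composers* > *several sculptors* would require crossing that boundary, which is illicit.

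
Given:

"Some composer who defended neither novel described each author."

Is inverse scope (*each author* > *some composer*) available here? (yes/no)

*each author* is a matrix argument; only *some composer* is modified by the relative clause *who defended neither novel*, so the RC island is irrelevant to the target quantifier.
QR within a single clause is free, so the lower quantifier may take scope over the higher one.

Yes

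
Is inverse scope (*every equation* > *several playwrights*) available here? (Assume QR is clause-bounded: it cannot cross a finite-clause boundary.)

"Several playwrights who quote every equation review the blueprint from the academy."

No

The DP *every equation* is contained in the relative clause *who quote every equation*.
Quantifiers inside a relative clause are trapped there; the RC boundary blocks QR.
Hence only narrow scope for *every equation* (under *several playwrights*) survives.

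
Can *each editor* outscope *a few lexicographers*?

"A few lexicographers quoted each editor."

*each editor* is the matrix object and *a few lexicographers* the matrix subject; the two are clausemates.
Since no island is crossed, the inverse ordering is licensed alongside surface scope.
The sentence is scopally ambiguous between *a few lexicographers* > *each editor* and *each editor* > *a few lexicographers*.

Yes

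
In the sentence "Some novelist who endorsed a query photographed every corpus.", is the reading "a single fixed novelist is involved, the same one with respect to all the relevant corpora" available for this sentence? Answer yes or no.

Yes

This is the *some novelist* > *every corpus* reading.
Nothing needs to raise for *some novelist* > *every corpus*, so no island constraint is at stake.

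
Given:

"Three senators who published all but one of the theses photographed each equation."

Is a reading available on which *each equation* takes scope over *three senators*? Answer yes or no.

Yes

The RC *who published all but one of the theses* is an island, but *each equation* is not inside it — it is the matrix object, a clausemate of *three senators*.
Nothing blocks QR of the lower DP to a position above the higher one, so inverse scope is available.
Both orderings are possible: *three senators* > *each equation* and *each equation* > *three senators*.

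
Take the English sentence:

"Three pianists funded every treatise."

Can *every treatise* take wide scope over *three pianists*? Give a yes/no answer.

*every treatise* is the matrix object and *three pianists* the matrix subject; the two are clausemates.
With no island boundary between them, the object can take inverse scope over the subject via ordinary QR within the clause.
So *every treatise* > *three pianists* is among the available readings.

Yes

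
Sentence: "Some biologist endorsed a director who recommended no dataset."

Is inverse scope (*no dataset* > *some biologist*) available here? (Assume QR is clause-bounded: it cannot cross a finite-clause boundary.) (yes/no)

Structurally, *no dataset* is inside the relative clause *who recommended no dataset* modifying *a director*.
Relative clauses are scope islands: a quantifier cannot QR out of a relative clause to take scope in the matrix clause.
So *no dataset* cannot raise high enough to outscope *some biologist*; only the surface ordering *some biologist* > *no dataset* is available.

No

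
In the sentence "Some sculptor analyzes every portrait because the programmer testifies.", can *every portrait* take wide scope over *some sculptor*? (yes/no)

Although there is an adjunct clause, *every portrait* is in the main clause, not inside the adjunct.
With no island boundary between them, the object can take inverse scope over the subject via ordinary QR within the clause.

Yes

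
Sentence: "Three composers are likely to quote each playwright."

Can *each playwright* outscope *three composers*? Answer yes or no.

Infinitival complements of raising predicates do not block QR; *each playwright* and *three composers* are effectively clausemates.
QR within a single clause is free, so the lower quantifier may take scope over the higher one.

Yes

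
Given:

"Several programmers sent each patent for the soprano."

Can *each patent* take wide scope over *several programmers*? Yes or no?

*each patent* and *several programmers* are in the same minimal clause.
Clause-internal QR can adjoin the lower DP above the subject, yielding the inverse reading.
Both orderings are possible: *several programmers* > *each patent* and *each patent* > *several programmers*.

Yes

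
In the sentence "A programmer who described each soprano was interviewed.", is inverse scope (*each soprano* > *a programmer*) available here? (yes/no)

No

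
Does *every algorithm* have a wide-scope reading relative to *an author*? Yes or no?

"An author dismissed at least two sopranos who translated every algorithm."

*every algorithm* is embedded in the relative clause *who translated every algorithm* modifying *at least two sopranos*.
A relative clause is a scope island — quantifier raising cannot cross its boundary.
So *every algorithm* cannot raise to a position above *an author*.

No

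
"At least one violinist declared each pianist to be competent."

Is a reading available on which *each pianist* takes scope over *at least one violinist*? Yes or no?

*each pianist* is an ECM subject; ECM complements are not islands, and the embedded quantifier may take matrix scope.
No island intervenes, so both surface and inverse scope are derivable.

Yes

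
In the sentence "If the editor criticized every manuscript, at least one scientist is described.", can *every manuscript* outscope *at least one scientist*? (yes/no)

The DP *every manuscript* is contained in the adjunct clause *if the editor criticized every manuscript*.
Since the clause is an adjunct (not a complement), the Adjunct Condition blocks QR across its edge.
The ordering *every manuscript* > *at least one scientist* is therefore underivable.

No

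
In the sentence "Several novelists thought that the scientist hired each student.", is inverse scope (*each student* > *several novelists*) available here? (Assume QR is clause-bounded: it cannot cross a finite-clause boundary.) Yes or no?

The target quantifier *each student* is part of the finite complement clause *that the scientist hired each student*.
Under clause-bounded QR, a quantifier in an embedded finite clause cannot raise into the matrix clause.
*each student* is confined to the island and cannot take scope over *several novelists*.

No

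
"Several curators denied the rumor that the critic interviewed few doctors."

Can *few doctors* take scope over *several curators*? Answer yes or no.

*few doctors* occurs within the complex NP *the rumor that the critic interviewed few doctors*.
The Complex NP Constraint bars QR out of the complement clause of a noun.
So the wide-scope reading for *few doctors* is blocked.

No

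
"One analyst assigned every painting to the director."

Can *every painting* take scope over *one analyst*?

Yes

*every painting* is the matrix object and *one analyst* the matrix subject; the two are clausemates.
With no island boundary between them, the object can take inverse scope over the subject via ordinary QR within the clause.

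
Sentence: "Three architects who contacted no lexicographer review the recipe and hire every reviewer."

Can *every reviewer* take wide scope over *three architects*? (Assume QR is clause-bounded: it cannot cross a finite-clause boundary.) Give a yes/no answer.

*every reviewer* sits inside one conjunct of the coordinate structure (*hire every reviewer*).
A quantifier cannot raise out of one conjunct of a coordination across the whole coordinate structure — the CSC applies to QR.
*every reviewer* > *three architects* would require crossing that boundary, which is illicit.

No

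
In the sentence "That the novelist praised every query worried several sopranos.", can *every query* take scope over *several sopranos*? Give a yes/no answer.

No

The target quantifier *every query* is part of the sentential subject *that the novelist praised every query*.
Sentential subjects are islands: a quantifier inside the subject clause cannot raise over the matrix predicate.
So *every query* cannot raise to a position above *several sopranos*.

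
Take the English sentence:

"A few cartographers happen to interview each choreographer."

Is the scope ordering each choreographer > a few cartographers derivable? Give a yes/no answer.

Yes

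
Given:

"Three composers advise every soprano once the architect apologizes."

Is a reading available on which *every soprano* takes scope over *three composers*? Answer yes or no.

Yes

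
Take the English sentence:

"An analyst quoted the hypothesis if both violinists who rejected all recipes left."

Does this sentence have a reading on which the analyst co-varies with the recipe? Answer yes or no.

That reading corresponds to *all recipes* > *an analyst*.
Structurally, *all recipes* is inside the relative clause *who rejected all recipes*, which is itself inside the adjunct *if both violinists who rejected all recipes left*.
The quantifier would have to escape first the RC and then the adjunct — two independent island violations.
There is no licit LF on which *all recipes* c-commands *an analyst*.
(Only the surface reading survives: one fixed analyst with respect to all the relevant recipes.)

No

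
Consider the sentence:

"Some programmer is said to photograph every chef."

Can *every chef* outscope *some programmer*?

Yes

The matrix predicate is a raising verb, whose infinitival complement is not a scope island — *every chef* can QR into the matrix clause.
QR within a single clause is free, so the lower quantifier may take scope over the higher one.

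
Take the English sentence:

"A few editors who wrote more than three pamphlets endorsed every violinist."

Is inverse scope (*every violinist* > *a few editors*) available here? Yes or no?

Yes

The RC *who wrote more than three pamphlets* is an island, but *every violinist* is not inside it — it is the matrix object, a clausemate of *a few editors*.
QR within a single clause is free, so the lower quantifier may take scope over the higher one.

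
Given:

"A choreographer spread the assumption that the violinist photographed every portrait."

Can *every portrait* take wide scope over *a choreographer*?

No

The target quantifier *every portrait* is part of the complex NP *the assumption that the violinist photographed every portrait*.
Noun-complement clauses are scope islands (the Complex NP Constraint): a quantifier inside one cannot scope into the matrix.
The inverse ordering *every portrait* > *a choreographer* is therefore underivable.
(Only the surface reading survives: one fixed choreographer with respect to all the relevant portraits.)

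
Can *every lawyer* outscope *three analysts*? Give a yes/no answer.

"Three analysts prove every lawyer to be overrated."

Yes

The ECM infinitive is scope-transparent — *every lawyer* is free to raise above *three analysts*.
Nothing blocks QR of the lower DP to a position above the higher one, so inverse scope is available.
So *every lawyer* > *three analysts* is among the available readings.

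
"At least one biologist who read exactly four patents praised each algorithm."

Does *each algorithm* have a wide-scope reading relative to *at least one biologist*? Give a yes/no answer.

Yes

The RC *who read exactly four patents* is an island, but *each algorithm* is not inside it — it is the matrix object, a clausemate of *at least one biologist*.
With no island boundary between them, the object can take inverse scope over the subject via ordinary QR within the clause.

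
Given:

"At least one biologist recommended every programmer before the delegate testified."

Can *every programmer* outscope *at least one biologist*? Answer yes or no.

Yes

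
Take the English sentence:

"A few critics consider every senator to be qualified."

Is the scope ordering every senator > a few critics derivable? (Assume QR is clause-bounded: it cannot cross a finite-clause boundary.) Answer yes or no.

This is an ECM construction: *every senator* is the infinitival subject, Case-marked by the matrix verb, and the infinitive is transparent for QR.
No island intervenes, so both surface and inverse scope are derivable.
So *every senator* > *a few critics* is among the available readings.

Yes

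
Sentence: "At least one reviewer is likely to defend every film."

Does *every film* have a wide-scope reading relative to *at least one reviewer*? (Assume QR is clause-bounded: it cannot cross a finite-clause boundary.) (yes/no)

Yes

*every film* is the object of the infinitival complement of a raising predicate; raising infinitives are transparent for QR, so the two DPs are in effect clausemates.
Nothing blocks QR of the lower DP to a position above the higher one, so inverse scope is available.
The sentence is scopally ambiguous between *at least one reviewer* > *every film* and *every film* > *at least one reviewer*.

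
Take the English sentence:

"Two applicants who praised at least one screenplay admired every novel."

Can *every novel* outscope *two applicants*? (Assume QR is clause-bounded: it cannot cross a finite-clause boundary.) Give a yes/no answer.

Yes

The RC *who praised at least one screenplay* is an island, but *every novel* is not inside it — it is the matrix object, a clausemate of *two applicants*.
Nothing blocks QR of the lower DP to a position above the higher one, so inverse scope is available.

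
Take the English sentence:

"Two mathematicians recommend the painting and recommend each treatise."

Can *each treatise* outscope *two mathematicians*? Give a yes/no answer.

No

The DP *each treatise* is contained in one conjunct of the coordinate structure (*recommend each treatise*).
QR out of a conjunct would have to apply non-ATB, which the CSC forbids.
So *each treatise* cannot raise high enough to outscope *two mathematicians*; only the surface ordering *two mathematicians* > *each treatise* is available.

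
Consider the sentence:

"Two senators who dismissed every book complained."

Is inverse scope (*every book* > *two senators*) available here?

No

The DP *every book* is contained in the relative clause *who dismissed every book*.
Quantifiers inside a relative clause are trapped there; the RC boundary blocks QR.
*every book* > *two senators* would require crossing that boundary, which is illicit.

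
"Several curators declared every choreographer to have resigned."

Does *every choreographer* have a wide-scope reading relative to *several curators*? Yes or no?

This is an ECM construction: *every choreographer* is the infinitival subject, Case-marked by the matrix verb, and the infinitive is transparent for QR.
No island intervenes, so both surface and inverse scope are derivable.

Yes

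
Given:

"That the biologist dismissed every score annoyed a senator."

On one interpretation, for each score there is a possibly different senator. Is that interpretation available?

The paraphrase describes the scope ordering *every score* > *a senator*.
*every score* occurs within the sentential subject *that the biologist dismissed every score*.
Clausal subjects are scope islands; QR from inside the subject into the matrix is barred.
So *every score* cannot raise to a position above *a senator*.

No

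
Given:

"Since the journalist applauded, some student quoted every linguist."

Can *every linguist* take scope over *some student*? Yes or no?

The adjunct clause does not contain *every linguist*, which is the matrix object.
Since no island is crossed, the inverse ordering is licensed alongside surface scope.
So *every linguist* > *some student* is among the available readings.

Yes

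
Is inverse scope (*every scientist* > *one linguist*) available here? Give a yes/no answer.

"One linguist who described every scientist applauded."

No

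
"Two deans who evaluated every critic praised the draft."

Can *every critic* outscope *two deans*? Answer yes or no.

No

*every critic* sits inside the relative clause *who evaluated every critic*.
The relative clause forms an island for QR, so the quantifier is confined to the head noun's restrictor.
Hence only narrow scope for *every critic* (under *two deans*) survives.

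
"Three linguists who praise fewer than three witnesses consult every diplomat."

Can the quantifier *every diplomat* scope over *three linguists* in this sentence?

The RC *who praise fewer than three witnesses* is an island, but *every diplomat* is not inside it — it is the matrix object, a clausemate of *three linguists*.
Since no island is crossed, the inverse ordering is licensed alongside surface scope.

Yes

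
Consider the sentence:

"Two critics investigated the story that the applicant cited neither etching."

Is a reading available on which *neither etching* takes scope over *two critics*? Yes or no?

No

The DP *neither etching* is contained in the complex NP *the story that the applicant cited neither etching*.
Since the clause is the complement of a nominal head, the CNPC blocks scope extraction.
So the wide-scope reading for *neither etching* is blocked.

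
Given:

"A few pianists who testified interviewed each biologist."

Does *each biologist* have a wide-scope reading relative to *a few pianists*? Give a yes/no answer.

The relative clause *who testified* modifies *a few pianists*, but *each biologist* is not inside that relative clause — it is an argument of the matrix verb.
No island intervenes, so both surface and inverse scope are derivable.

Yes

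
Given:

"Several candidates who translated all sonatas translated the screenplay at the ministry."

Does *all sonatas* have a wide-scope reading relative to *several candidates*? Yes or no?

No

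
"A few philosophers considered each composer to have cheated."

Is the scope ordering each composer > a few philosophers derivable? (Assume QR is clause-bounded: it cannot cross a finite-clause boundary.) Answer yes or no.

Yes

ECM infinitives lack a CP barrier, so *each composer* can QR over the matrix subject *a few philosophers*.
Clause-internal QR can adjoin the lower DP above the subject, yielding the inverse reading.
The sentence is scopally ambiguous between *a few philosophers* > *each composer* and *each composer* > *a few philosophers*.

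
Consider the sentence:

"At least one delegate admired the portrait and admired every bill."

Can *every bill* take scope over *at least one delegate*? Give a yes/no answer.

The DP *every bill* is contained in one conjunct of the coordinate structure (*admired every bill*).
The Coordinate Structure Constraint blocks movement (including QR) out of a single conjunct.
There is no licit LF on which *every bill* c-commands *at least one delegate*.

No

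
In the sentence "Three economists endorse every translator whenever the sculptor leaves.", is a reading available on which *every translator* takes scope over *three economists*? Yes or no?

Yes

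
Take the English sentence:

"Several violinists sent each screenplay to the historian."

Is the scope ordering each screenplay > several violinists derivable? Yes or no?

Both DPs are arguments of the same predicate; there is no clause or island boundary between them.
Clause-internal QR can adjoin the lower DP above the subject, yielding the inverse reading.

Yes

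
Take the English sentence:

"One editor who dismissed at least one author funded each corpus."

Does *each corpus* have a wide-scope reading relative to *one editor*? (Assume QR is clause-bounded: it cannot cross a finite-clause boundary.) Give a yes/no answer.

Yes

The relative clause *who dismissed at least one author* modifies *one editor*, but *each corpus* is not inside that relative clause — it is an argument of the matrix verb.
No island intervenes, so both surface and inverse scope are derivable.
So *each corpus* > *one editor* is among the available readings.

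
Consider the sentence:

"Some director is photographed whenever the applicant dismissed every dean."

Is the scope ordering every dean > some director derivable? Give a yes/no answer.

The DP *every dean* is contained in the adjunct clause *whenever the applicant dismissed every dean*.
Adjuncts are opaque for quantifier raising; a quantifier in an adjunct stays inside it.
Hence only narrow scope for *every dean* (under *some director*) survives.

No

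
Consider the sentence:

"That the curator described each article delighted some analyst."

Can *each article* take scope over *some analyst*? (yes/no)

No

*each article* occurs within the sentential subject *that the curator described each article*.
Subjects — clausal subjects included — are islands for extraction, and QR is no exception.
There is no licit LF on which *each article* c-commands *some analyst*.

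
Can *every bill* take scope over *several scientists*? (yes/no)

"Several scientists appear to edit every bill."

The matrix predicate is a raising verb, whose infinitival complement is not a scope island — *every bill* can QR into the matrix clause.
Since no island is crossed, the inverse ordering is licensed alongside surface scope.

Yes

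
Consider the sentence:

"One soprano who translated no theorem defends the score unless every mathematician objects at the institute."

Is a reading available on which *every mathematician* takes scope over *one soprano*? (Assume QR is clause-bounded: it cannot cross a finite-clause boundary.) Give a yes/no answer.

*every mathematician* sits inside the adjunct clause *unless every mathematician objects at the institute*.
The adjunct-island constraint bars QR out of an adverbial clause.
So the wide-scope reading for *every mathematician* is blocked.

No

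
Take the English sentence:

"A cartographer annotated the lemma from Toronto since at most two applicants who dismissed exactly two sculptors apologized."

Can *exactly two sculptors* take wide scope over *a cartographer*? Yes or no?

Structurally, *exactly two sculptors* is inside the relative clause *who dismissed exactly two sculptors*, which is itself inside the adjunct *since at most two applicants who dismissed exactly two sculptors apologized*.
Even if one barrier were somehow void, the other would still block QR.
The inverse ordering *exactly two sculptors* > *a cartographer* is therefore underivable.

No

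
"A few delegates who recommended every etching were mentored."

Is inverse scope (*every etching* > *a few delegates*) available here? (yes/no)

No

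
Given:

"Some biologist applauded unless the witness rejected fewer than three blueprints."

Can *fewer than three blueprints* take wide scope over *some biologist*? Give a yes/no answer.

*fewer than three blueprints* occurs within the adjunct clause *unless the witness rejected fewer than three blueprints*.
Adjuncts are opaque for quantifier raising; a quantifier in an adjunct stays inside it.
So *fewer than three blueprints* cannot raise to a position above *some biologist*.

No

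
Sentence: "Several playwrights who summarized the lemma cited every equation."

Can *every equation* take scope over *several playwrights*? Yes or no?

*every equation* is a matrix argument; only *several playwrights* is modified by the relative clause *who summarized the lemma*, so the RC island is irrelevant to the target quantifier.
Since no island is crossed, the inverse ordering is licensed alongside surface scope.

Yes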